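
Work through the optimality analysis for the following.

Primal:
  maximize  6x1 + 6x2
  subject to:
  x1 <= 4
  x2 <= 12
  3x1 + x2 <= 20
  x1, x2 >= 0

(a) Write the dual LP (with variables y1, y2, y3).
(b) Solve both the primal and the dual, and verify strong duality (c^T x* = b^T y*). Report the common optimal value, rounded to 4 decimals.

The standard primal-dual pair for 'max c^T x s.t. A x <= b, x >= 0' is:
  Dual:  min b^T y  s.t.  A^T y >= c,  y >= 0.

So the dual LP is:
  minimize  4y1 + 12y2 + 20y3
  subject to:
    y1 + 3y3 >= 6
    y2 + y3 >= 6
    y1, y2, y3 >= 0

Solving the primal: x* = (2.6667, 12).
  primal value c^T x* = 88.
Solving the dual: y* = (0, 4, 2).
  dual value b^T y* = 88.
Strong duality: c^T x* = b^T y*. Confirmed.

88


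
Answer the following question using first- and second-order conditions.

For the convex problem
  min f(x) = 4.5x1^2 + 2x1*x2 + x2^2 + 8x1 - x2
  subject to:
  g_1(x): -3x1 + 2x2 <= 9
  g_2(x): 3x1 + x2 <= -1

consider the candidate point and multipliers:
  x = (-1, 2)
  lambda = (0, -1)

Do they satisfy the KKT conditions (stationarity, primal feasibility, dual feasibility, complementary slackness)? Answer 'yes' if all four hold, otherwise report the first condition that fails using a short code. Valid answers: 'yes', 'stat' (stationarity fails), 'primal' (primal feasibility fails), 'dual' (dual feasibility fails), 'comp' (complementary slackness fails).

Gradient of f: grad f(x) = Q x + c = (3, 1)
Constraint values g_i(x) = a_i^T x - b_i:
  g_1((-1, 2)) = -2
  g_2((-1, 2)) = 0
Stationarity residual: grad f(x) + sum_i lambda_i a_i = (0, 0)
  -> stationarity OK
Primal feasibility (all g_i <= 0): OK
Dual feasibility (all lambda_i >= 0): FAILS
Complementary slackness (lambda_i * g_i(x) = 0 for all i): OK

Verdict: the first failing condition is dual_feasibility -> dual.

dual


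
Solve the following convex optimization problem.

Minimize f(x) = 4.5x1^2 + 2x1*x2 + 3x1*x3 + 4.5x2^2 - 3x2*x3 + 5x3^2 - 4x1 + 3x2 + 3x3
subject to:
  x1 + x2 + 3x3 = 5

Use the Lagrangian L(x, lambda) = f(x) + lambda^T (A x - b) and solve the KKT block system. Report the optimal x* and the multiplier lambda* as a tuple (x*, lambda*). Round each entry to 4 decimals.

Form the Lagrangian:
  L(x, lambda) = (1/2) x^T Q x + c^T x + lambda^T (A x - b)
Stationarity (grad_x L = 0): Q x + c + A^T lambda = 0.
Primal feasibility: A x = b.

This gives the KKT block system:
  [ Q   A^T ] [ x     ]   [-c ]
  [ A    0  ] [ lambda ] = [ b ]

Solving the linear system:
  x*      = (0.4592, 0.5885, 1.3174)
  lambda* = (-5.2622)
  f(x*)   = 15.096

x* = (0.4592, 0.5885, 1.3174), lambda* = (-5.2622)


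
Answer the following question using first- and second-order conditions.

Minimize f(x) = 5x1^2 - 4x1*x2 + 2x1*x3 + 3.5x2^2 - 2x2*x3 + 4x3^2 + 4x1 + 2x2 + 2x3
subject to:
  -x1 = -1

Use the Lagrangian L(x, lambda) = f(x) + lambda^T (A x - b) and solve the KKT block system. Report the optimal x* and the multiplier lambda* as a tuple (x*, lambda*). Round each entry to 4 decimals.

Form the Lagrangian:
  L(x, lambda) = (1/2) x^T Q x + c^T x + lambda^T (A x - b)
Stationarity (grad_x L = 0): Q x + c + A^T lambda = 0.
Primal feasibility: A x = b.

This gives the KKT block system:
  [ Q   A^T ] [ x     ]   [-c ]
  [ A    0  ] [ lambda ] = [ b ]

Solving the linear system:
  x*      = (1, 0.1538, -0.4615)
  lambda* = (12.4615)
  f(x*)   = 7.9231

x* = (1, 0.1538, -0.4615), lambda* = (12.4615)


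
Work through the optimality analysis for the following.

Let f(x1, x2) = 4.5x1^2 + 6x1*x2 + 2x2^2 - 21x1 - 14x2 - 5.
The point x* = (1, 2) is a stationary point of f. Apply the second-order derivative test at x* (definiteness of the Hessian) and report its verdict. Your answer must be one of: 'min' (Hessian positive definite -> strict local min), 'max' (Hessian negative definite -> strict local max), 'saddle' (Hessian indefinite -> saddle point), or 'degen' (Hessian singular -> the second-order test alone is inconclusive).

Compute the Hessian H = grad^2 f:
  H = [[9, 6], [6, 4]]
Verify stationarity: grad f(x*) = H x* + g = (0, 0).
Eigenvalues of H: 0, 13.
H has a zero eigenvalue (singular; positive semidefinite but not definite), so H is neither positive definite, negative definite, nor indefinite. The second-order test alone is inconclusive -> degen.
(Indeed, f is constant along the null direction of H through x*, so x* is not a strict local extremum.)

degen


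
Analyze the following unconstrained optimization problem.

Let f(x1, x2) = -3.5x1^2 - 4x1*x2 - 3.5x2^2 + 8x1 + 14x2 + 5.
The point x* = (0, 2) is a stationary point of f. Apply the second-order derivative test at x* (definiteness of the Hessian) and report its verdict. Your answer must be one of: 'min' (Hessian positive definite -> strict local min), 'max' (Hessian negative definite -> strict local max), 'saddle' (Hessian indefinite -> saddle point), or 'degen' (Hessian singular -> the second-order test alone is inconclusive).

Compute the Hessian H = grad^2 f:
  H = [[-7, -4], [-4, -7]]
Verify stationarity: grad f(x*) = H x* + g = (0, 0).
Eigenvalues of H: -11, -3.
Both eigenvalues < 0, so H is negative definite -> x* is a strict local max.

max


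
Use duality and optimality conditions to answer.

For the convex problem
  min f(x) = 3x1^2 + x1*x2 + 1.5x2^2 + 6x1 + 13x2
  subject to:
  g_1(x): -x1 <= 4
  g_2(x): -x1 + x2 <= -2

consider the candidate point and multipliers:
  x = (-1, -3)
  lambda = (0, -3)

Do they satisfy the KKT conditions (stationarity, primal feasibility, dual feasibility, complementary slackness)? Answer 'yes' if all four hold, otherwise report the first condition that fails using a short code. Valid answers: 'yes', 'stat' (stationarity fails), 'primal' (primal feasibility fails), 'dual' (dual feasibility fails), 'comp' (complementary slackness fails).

Gradient of f: grad f(x) = Q x + c = (-3, 3)
Constraint values g_i(x) = a_i^T x - b_i:
  g_1((-1, -3)) = -3
  g_2((-1, -3)) = 0
Stationarity residual: grad f(x) + sum_i lambda_i a_i = (0, 0)
  -> stationarity OK
Primal feasibility (all g_i <= 0): OK
Dual feasibility (all lambda_i >= 0): FAILS
Complementary slackness (lambda_i * g_i(x) = 0 for all i): OK

Verdict: the first failing condition is dual_feasibility -> dual.

dual


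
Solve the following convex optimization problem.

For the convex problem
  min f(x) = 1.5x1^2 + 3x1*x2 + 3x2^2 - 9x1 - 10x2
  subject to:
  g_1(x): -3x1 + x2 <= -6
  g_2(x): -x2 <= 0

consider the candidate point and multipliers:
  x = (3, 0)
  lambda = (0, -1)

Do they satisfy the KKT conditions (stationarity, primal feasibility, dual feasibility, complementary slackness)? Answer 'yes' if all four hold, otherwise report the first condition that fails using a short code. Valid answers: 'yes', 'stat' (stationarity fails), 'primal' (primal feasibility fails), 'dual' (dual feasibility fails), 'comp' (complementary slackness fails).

Gradient of f: grad f(x) = Q x + c = (0, -1)
Constraint values g_i(x) = a_i^T x - b_i:
  g_1((3, 0)) = -3
  g_2((3, 0)) = 0
Stationarity residual: grad f(x) + sum_i lambda_i a_i = (0, 0)
  -> stationarity OK
Primal feasibility (all g_i <= 0): OK
Dual feasibility (all lambda_i >= 0): FAILS
Complementary slackness (lambda_i * g_i(x) = 0 for all i): OK

Verdict: the first failing condition is dual_feasibility -> dual.

dual


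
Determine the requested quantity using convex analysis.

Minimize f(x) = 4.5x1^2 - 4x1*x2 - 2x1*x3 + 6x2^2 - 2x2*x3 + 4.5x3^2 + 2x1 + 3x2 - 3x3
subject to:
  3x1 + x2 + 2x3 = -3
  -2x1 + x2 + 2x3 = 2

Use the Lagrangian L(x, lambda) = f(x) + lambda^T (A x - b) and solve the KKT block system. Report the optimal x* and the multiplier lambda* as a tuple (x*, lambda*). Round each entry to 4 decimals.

Form the Lagrangian:
  L(x, lambda) = (1/2) x^T Q x + c^T x + lambda^T (A x - b)
Stationarity (grad_x L = 0): Q x + c + A^T lambda = 0.
Primal feasibility: A x = b.

This gives the KKT block system:
  [ Q   A^T ] [ x     ]   [-c ]
  [ A    0  ] [ lambda ] = [ b ]

Solving the linear system:
  x*      = (-1, -0.4615, 0.2308)
  lambda* = (0.7231, -1.7231)
  f(x*)   = 0.7692

x* = (-1, -0.4615, 0.2308), lambda* = (0.7231, -1.7231)


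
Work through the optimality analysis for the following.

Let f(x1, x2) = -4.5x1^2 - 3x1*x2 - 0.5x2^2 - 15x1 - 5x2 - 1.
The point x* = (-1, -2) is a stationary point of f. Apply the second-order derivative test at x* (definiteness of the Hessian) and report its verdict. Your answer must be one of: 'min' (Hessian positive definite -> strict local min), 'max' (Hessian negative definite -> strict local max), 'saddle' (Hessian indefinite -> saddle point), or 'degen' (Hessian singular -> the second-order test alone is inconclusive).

Compute the Hessian H = grad^2 f:
  H = [[-9, -3], [-3, -1]]
Verify stationarity: grad f(x*) = H x* + g = (0, 0).
Eigenvalues of H: -10, 0.
H has a zero eigenvalue (singular; negative semidefinite but not definite), so H is neither positive definite, negative definite, nor indefinite. The second-order test alone is inconclusive -> degen.
(Indeed, f is constant along the null direction of H through x*, so x* is not a strict local extremum.)

degen


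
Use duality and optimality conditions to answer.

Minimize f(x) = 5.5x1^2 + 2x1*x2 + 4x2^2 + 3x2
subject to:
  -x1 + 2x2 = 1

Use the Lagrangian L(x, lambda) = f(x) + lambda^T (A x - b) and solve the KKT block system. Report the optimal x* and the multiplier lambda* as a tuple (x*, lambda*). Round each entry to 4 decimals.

Form the Lagrangian:
  L(x, lambda) = (1/2) x^T Q x + c^T x + lambda^T (A x - b)
Stationarity (grad_x L = 0): Q x + c + A^T lambda = 0.
Primal feasibility: A x = b.

This gives the KKT block system:
  [ Q   A^T ] [ x     ]   [-c ]
  [ A    0  ] [ lambda ] = [ b ]

Solving the linear system:
  x*      = (-0.3, 0.35)
  lambda* = (-2.6)
  f(x*)   = 1.825

x* = (-0.3, 0.35), lambda* = (-2.6)


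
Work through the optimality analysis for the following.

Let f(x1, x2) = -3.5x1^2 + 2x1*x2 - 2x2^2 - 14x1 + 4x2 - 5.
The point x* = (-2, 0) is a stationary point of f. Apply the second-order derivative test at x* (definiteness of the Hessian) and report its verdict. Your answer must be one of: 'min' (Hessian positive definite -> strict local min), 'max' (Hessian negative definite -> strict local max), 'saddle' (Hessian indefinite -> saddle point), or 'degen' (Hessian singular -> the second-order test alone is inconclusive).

Compute the Hessian H = grad^2 f:
  H = [[-7, 2], [2, -4]]
Verify stationarity: grad f(x*) = H x* + g = (0, 0).
Eigenvalues of H: -8, -3.
Both eigenvalues < 0, so H is negative definite -> x* is a strict local max.

max


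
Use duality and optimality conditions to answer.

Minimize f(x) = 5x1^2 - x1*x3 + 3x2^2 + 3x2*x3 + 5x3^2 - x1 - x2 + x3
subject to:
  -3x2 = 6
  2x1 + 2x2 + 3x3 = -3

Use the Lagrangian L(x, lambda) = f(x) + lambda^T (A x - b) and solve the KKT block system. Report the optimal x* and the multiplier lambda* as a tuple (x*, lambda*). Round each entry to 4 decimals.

Form the Lagrangian:
  L(x, lambda) = (1/2) x^T Q x + c^T x + lambda^T (A x - b)
Stationarity (grad_x L = 0): Q x + c + A^T lambda = 0.
Primal feasibility: A x = b.

This gives the KKT block system:
  [ Q   A^T ] [ x     ]   [-c ]
  [ A    0  ] [ lambda ] = [ b ]

Solving the linear system:
  x*      = (0.0141, -2, 0.3239)
  lambda* = (-3.615, 0.5915)
  f(x*)   = 12.8873

x* = (0.0141, -2, 0.3239), lambda* = (-3.615, 0.5915)


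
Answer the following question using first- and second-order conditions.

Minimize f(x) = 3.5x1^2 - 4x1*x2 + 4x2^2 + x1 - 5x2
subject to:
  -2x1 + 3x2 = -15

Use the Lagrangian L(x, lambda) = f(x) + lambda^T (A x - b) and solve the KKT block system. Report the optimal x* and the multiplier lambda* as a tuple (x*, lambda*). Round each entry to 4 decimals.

Form the Lagrangian:
  L(x, lambda) = (1/2) x^T Q x + c^T x + lambda^T (A x - b)
Stationarity (grad_x L = 0): Q x + c + A^T lambda = 0.
Primal feasibility: A x = b.

This gives the KKT block system:
  [ Q   A^T ] [ x     ]   [-c ]
  [ A    0  ] [ lambda ] = [ b ]

Solving the linear system:
  x*      = (1.7234, -3.8511)
  lambda* = (14.234)
  f(x*)   = 117.2447

x* = (1.7234, -3.8511), lambda* = (14.234)


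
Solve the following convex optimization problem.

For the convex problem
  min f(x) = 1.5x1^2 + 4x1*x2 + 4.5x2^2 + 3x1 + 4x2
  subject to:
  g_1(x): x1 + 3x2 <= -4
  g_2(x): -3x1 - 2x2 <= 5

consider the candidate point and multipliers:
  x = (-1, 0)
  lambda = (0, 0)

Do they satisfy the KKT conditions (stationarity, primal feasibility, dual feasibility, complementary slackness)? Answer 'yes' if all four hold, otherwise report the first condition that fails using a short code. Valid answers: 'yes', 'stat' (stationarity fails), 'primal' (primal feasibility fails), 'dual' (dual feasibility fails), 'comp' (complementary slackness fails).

Gradient of f: grad f(x) = Q x + c = (0, 0)
Constraint values g_i(x) = a_i^T x - b_i:
  g_1((-1, 0)) = 3
  g_2((-1, 0)) = -2
Stationarity residual: grad f(x) + sum_i lambda_i a_i = (0, 0)
  -> stationarity OK
Primal feasibility (all g_i <= 0): FAILS
Dual feasibility (all lambda_i >= 0): OK
Complementary slackness (lambda_i * g_i(x) = 0 for all i): OK

Verdict: the first failing condition is primal_feasibility -> primal.

primal


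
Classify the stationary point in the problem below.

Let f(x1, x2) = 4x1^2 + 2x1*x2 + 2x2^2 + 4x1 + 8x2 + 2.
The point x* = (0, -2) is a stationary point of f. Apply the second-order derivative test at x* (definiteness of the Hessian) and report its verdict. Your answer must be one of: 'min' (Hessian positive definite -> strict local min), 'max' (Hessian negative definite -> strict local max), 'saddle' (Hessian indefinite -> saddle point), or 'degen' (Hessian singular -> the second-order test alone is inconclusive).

Compute the Hessian H = grad^2 f:
  H = [[8, 2], [2, 4]]
Verify stationarity: grad f(x*) = H x* + g = (0, 0).
Eigenvalues of H: 3.1716, 8.8284.
Both eigenvalues > 0, so H is positive definite -> x* is a strict local min.

min


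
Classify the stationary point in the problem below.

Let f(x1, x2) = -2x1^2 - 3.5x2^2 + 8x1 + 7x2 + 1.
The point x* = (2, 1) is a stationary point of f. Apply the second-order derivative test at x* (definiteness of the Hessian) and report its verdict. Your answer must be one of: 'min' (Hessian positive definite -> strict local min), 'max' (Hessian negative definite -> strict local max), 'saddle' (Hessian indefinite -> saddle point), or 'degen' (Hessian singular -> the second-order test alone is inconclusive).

Compute the Hessian H = grad^2 f:
  H = [[-4, 0], [0, -7]]
Verify stationarity: grad f(x*) = H x* + g = (0, 0).
Eigenvalues of H: -7, -4.
Both eigenvalues < 0, so H is negative definite -> x* is a strict local max.

max


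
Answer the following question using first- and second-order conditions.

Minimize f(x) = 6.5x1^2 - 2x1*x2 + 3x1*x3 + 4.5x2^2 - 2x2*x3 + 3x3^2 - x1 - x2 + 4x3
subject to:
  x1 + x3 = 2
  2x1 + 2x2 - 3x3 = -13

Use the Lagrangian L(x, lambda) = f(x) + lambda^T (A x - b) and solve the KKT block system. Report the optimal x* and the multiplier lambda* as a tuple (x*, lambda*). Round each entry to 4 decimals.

Form the Lagrangian:
  L(x, lambda) = (1/2) x^T Q x + c^T x + lambda^T (A x - b)
Stationarity (grad_x L = 0): Q x + c + A^T lambda = 0.
Primal feasibility: A x = b.

This gives the KKT block system:
  [ Q   A^T ] [ x     ]   [-c ]
  [ A    0  ] [ lambda ] = [ b ]

Solving the linear system:
  x*      = (-1.1588, -0.6029, 3.1588)
  lambda* = (-5.0433, 5.213)
  f(x*)   = 46.1264

x* = (-1.1588, -0.6029, 3.1588), lambda* = (-5.0433, 5.213)


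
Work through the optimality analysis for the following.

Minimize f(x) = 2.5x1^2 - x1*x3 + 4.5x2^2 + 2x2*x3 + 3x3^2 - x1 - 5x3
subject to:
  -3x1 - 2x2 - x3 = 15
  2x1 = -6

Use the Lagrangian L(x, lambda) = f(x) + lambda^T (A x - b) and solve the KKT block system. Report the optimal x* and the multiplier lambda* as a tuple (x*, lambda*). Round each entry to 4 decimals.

Form the Lagrangian:
  L(x, lambda) = (1/2) x^T Q x + c^T x + lambda^T (A x - b)
Stationarity (grad_x L = 0): Q x + c + A^T lambda = 0.
Primal feasibility: A x = b.

This gives the KKT block system:
  [ Q   A^T ] [ x     ]   [-c ]
  [ A    0  ] [ lambda ] = [ b ]

Solving the linear system:
  x*      = (-3, -2.56, -0.88)
  lambda* = (-12.4, -11.04)
  f(x*)   = 63.58

x* = (-3, -2.56, -0.88), lambda* = (-12.4, -11.04)


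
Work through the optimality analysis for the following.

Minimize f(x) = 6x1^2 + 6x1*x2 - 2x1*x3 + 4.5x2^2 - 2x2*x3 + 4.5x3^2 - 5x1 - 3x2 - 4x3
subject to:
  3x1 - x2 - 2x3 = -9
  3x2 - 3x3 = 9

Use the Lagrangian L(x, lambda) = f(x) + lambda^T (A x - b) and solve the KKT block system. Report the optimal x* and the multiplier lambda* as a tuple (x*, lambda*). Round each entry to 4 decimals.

Form the Lagrangian:
  L(x, lambda) = (1/2) x^T Q x + c^T x + lambda^T (A x - b)
Stationarity (grad_x L = 0): Q x + c + A^T lambda = 0.
Primal feasibility: A x = b.

This gives the KKT block system:
  [ Q   A^T ] [ x     ]   [-c ]
  [ A    0  ] [ lambda ] = [ b ]

Solving the linear system:
  x*      = (-1.8529, 3.1471, 0.1471)
  lambda* = (2.8824, -3.6765)
  f(x*)   = 29.1324

x* = (-1.8529, 3.1471, 0.1471), lambda* = (2.8824, -3.6765)


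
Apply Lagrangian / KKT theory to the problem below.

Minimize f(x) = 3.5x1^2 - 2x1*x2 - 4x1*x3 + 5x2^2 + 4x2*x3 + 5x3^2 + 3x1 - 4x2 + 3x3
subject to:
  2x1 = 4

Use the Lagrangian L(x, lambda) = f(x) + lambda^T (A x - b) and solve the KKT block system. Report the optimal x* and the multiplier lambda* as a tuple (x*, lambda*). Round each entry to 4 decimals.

Form the Lagrangian:
  L(x, lambda) = (1/2) x^T Q x + c^T x + lambda^T (A x - b)
Stationarity (grad_x L = 0): Q x + c + A^T lambda = 0.
Primal feasibility: A x = b.

This gives the KKT block system:
  [ Q   A^T ] [ x     ]   [-c ]
  [ A    0  ] [ lambda ] = [ b ]

Solving the linear system:
  x*      = (2, 0.7143, 0.2143)
  lambda* = (-7.3571)
  f(x*)   = 16.6071

x* = (2, 0.7143, 0.2143), lambda* = (-7.3571)


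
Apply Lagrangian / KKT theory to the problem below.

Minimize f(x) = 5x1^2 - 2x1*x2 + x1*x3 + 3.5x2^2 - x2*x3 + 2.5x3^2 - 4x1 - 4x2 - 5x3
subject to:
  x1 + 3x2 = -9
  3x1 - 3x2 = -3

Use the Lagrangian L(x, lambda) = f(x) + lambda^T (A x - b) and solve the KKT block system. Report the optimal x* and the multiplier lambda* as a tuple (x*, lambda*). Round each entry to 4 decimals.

Form the Lagrangian:
  L(x, lambda) = (1/2) x^T Q x + c^T x + lambda^T (A x - b)
Stationarity (grad_x L = 0): Q x + c + A^T lambda = 0.
Primal feasibility: A x = b.

This gives the KKT block system:
  [ Q   A^T ] [ x     ]   [-c ]
  [ A    0  ] [ lambda ] = [ b ]

Solving the linear system:
  x*      = (-3, -2, 1.2)
  lambda* = (10.5, 6.1)
  f(x*)   = 63.4

x* = (-3, -2, 1.2), lambda* = (10.5, 6.1)


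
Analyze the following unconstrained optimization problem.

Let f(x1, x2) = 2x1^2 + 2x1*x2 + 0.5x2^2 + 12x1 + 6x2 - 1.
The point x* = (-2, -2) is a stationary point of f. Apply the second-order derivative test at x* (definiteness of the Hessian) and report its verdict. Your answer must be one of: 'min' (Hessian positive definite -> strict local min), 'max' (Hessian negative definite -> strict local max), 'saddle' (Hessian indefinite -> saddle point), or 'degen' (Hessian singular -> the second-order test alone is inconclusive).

Compute the Hessian H = grad^2 f:
  H = [[4, 2], [2, 1]]
Verify stationarity: grad f(x*) = H x* + g = (0, 0).
Eigenvalues of H: 0, 5.
H has a zero eigenvalue (singular; positive semidefinite but not definite), so H is neither positive definite, negative definite, nor indefinite. The second-order test alone is inconclusive -> degen.
(Indeed, f is constant along the null direction of H through x*, so x* is not a strict local extremum.)

degen


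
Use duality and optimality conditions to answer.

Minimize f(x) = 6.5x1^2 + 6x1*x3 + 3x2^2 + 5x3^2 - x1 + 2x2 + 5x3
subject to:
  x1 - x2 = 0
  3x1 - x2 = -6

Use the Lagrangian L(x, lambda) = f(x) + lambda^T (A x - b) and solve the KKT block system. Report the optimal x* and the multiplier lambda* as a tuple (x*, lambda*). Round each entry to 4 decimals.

Form the Lagrangian:
  L(x, lambda) = (1/2) x^T Q x + c^T x + lambda^T (A x - b)
Stationarity (grad_x L = 0): Q x + c + A^T lambda = 0.
Primal feasibility: A x = b.

This gives the KKT block system:
  [ Q   A^T ] [ x     ]   [-c ]
  [ A    0  ] [ lambda ] = [ b ]

Solving the linear system:
  x*      = (-3, -3, 1.3)
  lambda* = (-40.1, 24.1)
  f(x*)   = 74.05

x* = (-3, -3, 1.3), lambda* = (-40.1, 24.1)


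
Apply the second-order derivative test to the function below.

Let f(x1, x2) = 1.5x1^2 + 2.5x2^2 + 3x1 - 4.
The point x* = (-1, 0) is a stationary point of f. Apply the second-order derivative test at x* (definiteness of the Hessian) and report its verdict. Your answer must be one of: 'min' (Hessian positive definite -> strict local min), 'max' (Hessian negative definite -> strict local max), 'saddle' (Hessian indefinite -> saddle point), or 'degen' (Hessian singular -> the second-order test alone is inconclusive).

Compute the Hessian H = grad^2 f:
  H = [[3, 0], [0, 5]]
Verify stationarity: grad f(x*) = H x* + g = (0, 0).
Eigenvalues of H: 3, 5.
Both eigenvalues > 0, so H is positive definite -> x* is a strict local min.

min


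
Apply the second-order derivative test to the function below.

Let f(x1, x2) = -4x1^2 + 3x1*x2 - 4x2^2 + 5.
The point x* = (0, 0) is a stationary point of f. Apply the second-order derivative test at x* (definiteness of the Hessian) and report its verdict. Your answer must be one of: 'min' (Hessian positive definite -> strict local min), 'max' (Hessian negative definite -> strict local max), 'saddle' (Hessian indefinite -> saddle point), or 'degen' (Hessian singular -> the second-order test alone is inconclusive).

Compute the Hessian H = grad^2 f:
  H = [[-8, 3], [3, -8]]
Verify stationarity: grad f(x*) = H x* + g = (0, 0).
Eigenvalues of H: -11, -5.
Both eigenvalues < 0, so H is negative definite -> x* is a strict local max.

max


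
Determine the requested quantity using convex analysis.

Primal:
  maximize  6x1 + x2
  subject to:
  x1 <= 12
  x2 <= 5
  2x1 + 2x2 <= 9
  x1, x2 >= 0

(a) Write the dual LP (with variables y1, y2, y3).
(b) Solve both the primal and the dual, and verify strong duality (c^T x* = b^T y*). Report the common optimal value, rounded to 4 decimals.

The standard primal-dual pair for 'max c^T x s.t. A x <= b, x >= 0' is:
  Dual:  min b^T y  s.t.  A^T y >= c,  y >= 0.

So the dual LP is:
  minimize  12y1 + 5y2 + 9y3
  subject to:
    y1 + 2y3 >= 6
    y2 + 2y3 >= 1
    y1, y2, y3 >= 0

Solving the primal: x* = (4.5, 0).
  primal value c^T x* = 27.
Solving the dual: y* = (0, 0, 3).
  dual value b^T y* = 27.
Strong duality: c^T x* = b^T y*. Confirmed.

27


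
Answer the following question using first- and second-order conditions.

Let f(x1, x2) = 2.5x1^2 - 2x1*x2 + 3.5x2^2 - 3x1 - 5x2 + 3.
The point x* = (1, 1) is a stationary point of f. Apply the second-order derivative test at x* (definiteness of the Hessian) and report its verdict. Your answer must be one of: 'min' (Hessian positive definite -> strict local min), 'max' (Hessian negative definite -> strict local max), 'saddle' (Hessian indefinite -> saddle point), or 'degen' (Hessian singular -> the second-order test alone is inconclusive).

Compute the Hessian H = grad^2 f:
  H = [[5, -2], [-2, 7]]
Verify stationarity: grad f(x*) = H x* + g = (0, 0).
Eigenvalues of H: 3.7639, 8.2361.
Both eigenvalues > 0, so H is positive definite -> x* is a strict local min.

min


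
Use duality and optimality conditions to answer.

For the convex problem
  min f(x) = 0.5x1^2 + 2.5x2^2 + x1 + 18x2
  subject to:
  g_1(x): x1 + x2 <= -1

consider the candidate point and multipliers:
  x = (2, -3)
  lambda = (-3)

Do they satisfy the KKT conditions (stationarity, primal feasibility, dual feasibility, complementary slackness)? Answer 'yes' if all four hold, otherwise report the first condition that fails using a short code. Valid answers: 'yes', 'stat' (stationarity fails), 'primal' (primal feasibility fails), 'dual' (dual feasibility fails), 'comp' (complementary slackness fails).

Gradient of f: grad f(x) = Q x + c = (3, 3)
Constraint values g_i(x) = a_i^T x - b_i:
  g_1((2, -3)) = 0
Stationarity residual: grad f(x) + sum_i lambda_i a_i = (0, 0)
  -> stationarity OK
Primal feasibility (all g_i <= 0): OK
Dual feasibility (all lambda_i >= 0): FAILS
Complementary slackness (lambda_i * g_i(x) = 0 for all i): OK

Verdict: the first failing condition is dual_feasibility -> dual.

dual


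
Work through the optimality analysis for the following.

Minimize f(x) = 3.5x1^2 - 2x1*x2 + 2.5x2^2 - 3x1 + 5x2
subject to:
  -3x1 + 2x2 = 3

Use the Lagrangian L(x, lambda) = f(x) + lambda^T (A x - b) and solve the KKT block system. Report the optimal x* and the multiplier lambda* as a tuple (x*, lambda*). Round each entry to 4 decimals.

Form the Lagrangian:
  L(x, lambda) = (1/2) x^T Q x + c^T x + lambda^T (A x - b)
Stationarity (grad_x L = 0): Q x + c + A^T lambda = 0.
Primal feasibility: A x = b.

This gives the KKT block system:
  [ Q   A^T ] [ x     ]   [-c ]
  [ A    0  ] [ lambda ] = [ b ]

Solving the linear system:
  x*      = (-1.0408, -0.0612)
  lambda* = (-3.3878)
  f(x*)   = 6.4898

x* = (-1.0408, -0.0612), lambda* = (-3.3878)


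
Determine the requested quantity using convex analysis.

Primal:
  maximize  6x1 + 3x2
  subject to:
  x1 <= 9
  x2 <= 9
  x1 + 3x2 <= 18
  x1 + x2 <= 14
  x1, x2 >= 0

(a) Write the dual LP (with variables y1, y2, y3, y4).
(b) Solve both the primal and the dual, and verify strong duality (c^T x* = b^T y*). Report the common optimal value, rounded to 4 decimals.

The standard primal-dual pair for 'max c^T x s.t. A x <= b, x >= 0' is:
  Dual:  min b^T y  s.t.  A^T y >= c,  y >= 0.

So the dual LP is:
  minimize  9y1 + 9y2 + 18y3 + 14y4
  subject to:
    y1 + y3 + y4 >= 6
    y2 + 3y3 + y4 >= 3
    y1, y2, y3, y4 >= 0

Solving the primal: x* = (9, 3).
  primal value c^T x* = 63.
Solving the dual: y* = (5, 0, 1, 0).
  dual value b^T y* = 63.
Strong duality: c^T x* = b^T y*. Confirmed.

63


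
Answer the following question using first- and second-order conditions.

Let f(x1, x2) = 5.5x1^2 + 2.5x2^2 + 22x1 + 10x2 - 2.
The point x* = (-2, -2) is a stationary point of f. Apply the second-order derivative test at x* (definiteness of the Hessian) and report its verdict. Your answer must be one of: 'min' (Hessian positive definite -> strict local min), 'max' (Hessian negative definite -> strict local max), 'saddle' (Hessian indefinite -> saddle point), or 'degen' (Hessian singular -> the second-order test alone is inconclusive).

Compute the Hessian H = grad^2 f:
  H = [[11, 0], [0, 5]]
Verify stationarity: grad f(x*) = H x* + g = (0, 0).
Eigenvalues of H: 5, 11.
Both eigenvalues > 0, so H is positive definite -> x* is a strict local min.

min


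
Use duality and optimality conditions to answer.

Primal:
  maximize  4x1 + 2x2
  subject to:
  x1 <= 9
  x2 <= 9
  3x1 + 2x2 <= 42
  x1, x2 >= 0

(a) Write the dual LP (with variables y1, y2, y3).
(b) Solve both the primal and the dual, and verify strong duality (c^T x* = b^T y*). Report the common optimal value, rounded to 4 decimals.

The standard primal-dual pair for 'max c^T x s.t. A x <= b, x >= 0' is:
  Dual:  min b^T y  s.t.  A^T y >= c,  y >= 0.

So the dual LP is:
  minimize  9y1 + 9y2 + 42y3
  subject to:
    y1 + 3y3 >= 4
    y2 + 2y3 >= 2
    y1, y2, y3 >= 0

Solving the primal: x* = (9, 7.5).
  primal value c^T x* = 51.
Solving the dual: y* = (1, 0, 1).
  dual value b^T y* = 51.
Strong duality: c^T x* = b^T y*. Confirmed.

51


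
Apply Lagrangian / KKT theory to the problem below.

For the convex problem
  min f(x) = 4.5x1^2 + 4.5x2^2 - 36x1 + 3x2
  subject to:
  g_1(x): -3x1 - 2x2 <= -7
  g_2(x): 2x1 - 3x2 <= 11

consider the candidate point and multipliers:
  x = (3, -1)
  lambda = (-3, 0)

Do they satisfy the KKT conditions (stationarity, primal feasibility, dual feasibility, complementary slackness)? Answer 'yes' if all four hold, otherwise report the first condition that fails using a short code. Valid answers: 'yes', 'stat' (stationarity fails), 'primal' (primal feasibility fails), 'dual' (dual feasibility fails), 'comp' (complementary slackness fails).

Gradient of f: grad f(x) = Q x + c = (-9, -6)
Constraint values g_i(x) = a_i^T x - b_i:
  g_1((3, -1)) = 0
  g_2((3, -1)) = -2
Stationarity residual: grad f(x) + sum_i lambda_i a_i = (0, 0)
  -> stationarity OK
Primal feasibility (all g_i <= 0): OK
Dual feasibility (all lambda_i >= 0): FAILS
Complementary slackness (lambda_i * g_i(x) = 0 for all i): OK

Verdict: the first failing condition is dual_feasibility -> dual.

dual


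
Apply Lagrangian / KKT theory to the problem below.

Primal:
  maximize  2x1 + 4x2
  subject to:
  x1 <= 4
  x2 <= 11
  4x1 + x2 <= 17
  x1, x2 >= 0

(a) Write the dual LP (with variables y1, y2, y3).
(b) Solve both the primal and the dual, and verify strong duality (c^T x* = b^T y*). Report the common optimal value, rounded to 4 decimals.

The standard primal-dual pair for 'max c^T x s.t. A x <= b, x >= 0' is:
  Dual:  min b^T y  s.t.  A^T y >= c,  y >= 0.

So the dual LP is:
  minimize  4y1 + 11y2 + 17y3
  subject to:
    y1 + 4y3 >= 2
    y2 + y3 >= 4
    y1, y2, y3 >= 0

Solving the primal: x* = (1.5, 11).
  primal value c^T x* = 47.
Solving the dual: y* = (0, 3.5, 0.5).
  dual value b^T y* = 47.
Strong duality: c^T x* = b^T y*. Confirmed.

47


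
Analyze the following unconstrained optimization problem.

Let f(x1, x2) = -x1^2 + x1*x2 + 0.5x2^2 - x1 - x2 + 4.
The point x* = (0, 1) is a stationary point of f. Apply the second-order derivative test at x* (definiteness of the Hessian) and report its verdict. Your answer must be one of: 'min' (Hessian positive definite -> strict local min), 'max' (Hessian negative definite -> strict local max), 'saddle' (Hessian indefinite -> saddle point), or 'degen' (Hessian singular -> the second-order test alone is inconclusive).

Compute the Hessian H = grad^2 f:
  H = [[-2, 1], [1, 1]]
Verify stationarity: grad f(x*) = H x* + g = (0, 0).
Eigenvalues of H: -2.3028, 1.3028.
Eigenvalues have mixed signs, so H is indefinite -> x* is a saddle point.

saddle


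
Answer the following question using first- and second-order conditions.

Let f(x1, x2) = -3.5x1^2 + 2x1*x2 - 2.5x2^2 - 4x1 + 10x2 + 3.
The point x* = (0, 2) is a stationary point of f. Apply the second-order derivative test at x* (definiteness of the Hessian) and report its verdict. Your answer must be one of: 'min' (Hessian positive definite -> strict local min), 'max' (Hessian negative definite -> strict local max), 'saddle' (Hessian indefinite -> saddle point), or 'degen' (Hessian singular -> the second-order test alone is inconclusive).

Compute the Hessian H = grad^2 f:
  H = [[-7, 2], [2, -5]]
Verify stationarity: grad f(x*) = H x* + g = (0, 0).
Eigenvalues of H: -8.2361, -3.7639.
Both eigenvalues < 0, so H is negative definite -> x* is a strict local max.

max


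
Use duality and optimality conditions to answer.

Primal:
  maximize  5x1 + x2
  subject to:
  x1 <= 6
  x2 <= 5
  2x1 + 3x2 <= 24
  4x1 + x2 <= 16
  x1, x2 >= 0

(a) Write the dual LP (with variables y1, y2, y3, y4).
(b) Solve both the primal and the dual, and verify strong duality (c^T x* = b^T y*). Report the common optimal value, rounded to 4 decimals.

The standard primal-dual pair for 'max c^T x s.t. A x <= b, x >= 0' is:
  Dual:  min b^T y  s.t.  A^T y >= c,  y >= 0.

So the dual LP is:
  minimize  6y1 + 5y2 + 24y3 + 16y4
  subject to:
    y1 + 2y3 + 4y4 >= 5
    y2 + 3y3 + y4 >= 1
    y1, y2, y3, y4 >= 0

Solving the primal: x* = (4, 0).
  primal value c^T x* = 20.
Solving the dual: y* = (0, 0, 0, 1.25).
  dual value b^T y* = 20.
Strong duality: c^T x* = b^T y*. Confirmed.

20


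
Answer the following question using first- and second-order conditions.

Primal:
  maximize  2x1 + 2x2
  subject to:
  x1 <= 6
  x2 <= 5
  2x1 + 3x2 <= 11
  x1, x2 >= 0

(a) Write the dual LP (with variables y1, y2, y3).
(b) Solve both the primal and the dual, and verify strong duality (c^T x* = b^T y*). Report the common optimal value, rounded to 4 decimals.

The standard primal-dual pair for 'max c^T x s.t. A x <= b, x >= 0' is:
  Dual:  min b^T y  s.t.  A^T y >= c,  y >= 0.

So the dual LP is:
  minimize  6y1 + 5y2 + 11y3
  subject to:
    y1 + 2y3 >= 2
    y2 + 3y3 >= 2
    y1, y2, y3 >= 0

Solving the primal: x* = (5.5, 0).
  primal value c^T x* = 11.
Solving the dual: y* = (0, 0, 1).
  dual value b^T y* = 11.
Strong duality: c^T x* = b^T y*. Confirmed.

11


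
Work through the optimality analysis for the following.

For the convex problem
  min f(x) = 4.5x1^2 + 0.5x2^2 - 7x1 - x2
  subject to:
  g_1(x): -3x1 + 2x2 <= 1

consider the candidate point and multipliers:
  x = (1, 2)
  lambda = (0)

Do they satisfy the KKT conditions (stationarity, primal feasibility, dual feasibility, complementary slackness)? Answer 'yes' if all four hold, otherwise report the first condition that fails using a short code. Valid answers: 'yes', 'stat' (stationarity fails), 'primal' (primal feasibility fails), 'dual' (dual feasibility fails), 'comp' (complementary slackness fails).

Gradient of f: grad f(x) = Q x + c = (2, 1)
Constraint values g_i(x) = a_i^T x - b_i:
  g_1((1, 2)) = 0
Stationarity residual: grad f(x) + sum_i lambda_i a_i = (2, 1)
  -> stationarity FAILS
Primal feasibility (all g_i <= 0): OK
Dual feasibility (all lambda_i >= 0): OK
Complementary slackness (lambda_i * g_i(x) = 0 for all i): OK

Verdict: the first failing condition is stationarity -> stat.

stat


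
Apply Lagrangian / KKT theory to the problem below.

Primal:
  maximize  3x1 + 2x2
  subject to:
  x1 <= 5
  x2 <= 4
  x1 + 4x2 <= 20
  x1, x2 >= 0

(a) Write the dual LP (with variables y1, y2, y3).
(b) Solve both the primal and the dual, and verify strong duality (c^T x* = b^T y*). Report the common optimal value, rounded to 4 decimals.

The standard primal-dual pair for 'max c^T x s.t. A x <= b, x >= 0' is:
  Dual:  min b^T y  s.t.  A^T y >= c,  y >= 0.

So the dual LP is:
  minimize  5y1 + 4y2 + 20y3
  subject to:
    y1 + y3 >= 3
    y2 + 4y3 >= 2
    y1, y2, y3 >= 0

Solving the primal: x* = (5, 3.75).
  primal value c^T x* = 22.5.
Solving the dual: y* = (2.5, 0, 0.5).
  dual value b^T y* = 22.5.
Strong duality: c^T x* = b^T y*. Confirmed.

22.5


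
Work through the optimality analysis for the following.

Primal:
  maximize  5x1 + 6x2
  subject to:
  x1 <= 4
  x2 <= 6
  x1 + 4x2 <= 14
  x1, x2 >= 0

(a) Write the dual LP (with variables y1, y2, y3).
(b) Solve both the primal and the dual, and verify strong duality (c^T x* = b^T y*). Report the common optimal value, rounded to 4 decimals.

The standard primal-dual pair for 'max c^T x s.t. A x <= b, x >= 0' is:
  Dual:  min b^T y  s.t.  A^T y >= c,  y >= 0.

So the dual LP is:
  minimize  4y1 + 6y2 + 14y3
  subject to:
    y1 + y3 >= 5
    y2 + 4y3 >= 6
    y1, y2, y3 >= 0

Solving the primal: x* = (4, 2.5).
  primal value c^T x* = 35.
Solving the dual: y* = (3.5, 0, 1.5).
  dual value b^T y* = 35.
Strong duality: c^T x* = b^T y*. Confirmed.

35


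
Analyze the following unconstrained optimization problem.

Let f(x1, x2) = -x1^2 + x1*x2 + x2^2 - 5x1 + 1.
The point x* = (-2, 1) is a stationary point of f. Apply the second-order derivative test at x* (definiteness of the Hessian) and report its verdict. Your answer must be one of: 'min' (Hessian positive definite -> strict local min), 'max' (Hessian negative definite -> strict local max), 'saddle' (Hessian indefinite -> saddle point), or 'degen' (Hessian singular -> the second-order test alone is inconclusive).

Compute the Hessian H = grad^2 f:
  H = [[-2, 1], [1, 2]]
Verify stationarity: grad f(x*) = H x* + g = (0, 0).
Eigenvalues of H: -2.2361, 2.2361.
Eigenvalues have mixed signs, so H is indefinite -> x* is a saddle point.

saddle


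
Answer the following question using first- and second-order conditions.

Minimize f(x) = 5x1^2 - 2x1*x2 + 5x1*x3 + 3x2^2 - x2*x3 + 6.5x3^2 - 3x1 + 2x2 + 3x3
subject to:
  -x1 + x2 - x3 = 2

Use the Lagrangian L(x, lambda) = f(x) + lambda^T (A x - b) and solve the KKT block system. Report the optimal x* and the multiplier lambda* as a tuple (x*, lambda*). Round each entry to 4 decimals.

Form the Lagrangian:
  L(x, lambda) = (1/2) x^T Q x + c^T x + lambda^T (A x - b)
Stationarity (grad_x L = 0): Q x + c + A^T lambda = 0.
Primal feasibility: A x = b.

This gives the KKT block system:
  [ Q   A^T ] [ x     ]   [-c ]
  [ A    0  ] [ lambda ] = [ b ]

Solving the linear system:
  x*      = (0.0071, 1.1214, -0.8857)
  lambda* = (-9.6)
  f(x*)   = 9.3821

x* = (0.0071, 1.1214, -0.8857), lambda* = (-9.6)


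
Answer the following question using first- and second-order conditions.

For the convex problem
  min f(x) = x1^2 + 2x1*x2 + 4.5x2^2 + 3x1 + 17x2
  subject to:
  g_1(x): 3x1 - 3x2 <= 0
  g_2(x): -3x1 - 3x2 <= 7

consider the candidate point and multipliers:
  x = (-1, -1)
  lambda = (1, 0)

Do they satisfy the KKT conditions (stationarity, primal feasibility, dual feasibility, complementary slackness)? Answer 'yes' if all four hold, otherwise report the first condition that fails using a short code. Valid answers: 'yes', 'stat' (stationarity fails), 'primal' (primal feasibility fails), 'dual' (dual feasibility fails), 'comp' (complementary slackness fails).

Gradient of f: grad f(x) = Q x + c = (-1, 6)
Constraint values g_i(x) = a_i^T x - b_i:
  g_1((-1, -1)) = 0
  g_2((-1, -1)) = -1
Stationarity residual: grad f(x) + sum_i lambda_i a_i = (2, 3)
  -> stationarity FAILS
Primal feasibility (all g_i <= 0): OK
Dual feasibility (all lambda_i >= 0): OK
Complementary slackness (lambda_i * g_i(x) = 0 for all i): OK

Verdict: the first failing condition is stationarity -> stat.

stat


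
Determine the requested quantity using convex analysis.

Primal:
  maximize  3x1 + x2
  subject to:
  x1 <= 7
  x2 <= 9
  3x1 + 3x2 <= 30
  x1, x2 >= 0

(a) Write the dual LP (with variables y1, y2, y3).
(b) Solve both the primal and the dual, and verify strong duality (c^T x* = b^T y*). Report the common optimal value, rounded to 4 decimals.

The standard primal-dual pair for 'max c^T x s.t. A x <= b, x >= 0' is:
  Dual:  min b^T y  s.t.  A^T y >= c,  y >= 0.

So the dual LP is:
  minimize  7y1 + 9y2 + 30y3
  subject to:
    y1 + 3y3 >= 3
    y2 + 3y3 >= 1
    y1, y2, y3 >= 0

Solving the primal: x* = (7, 3).
  primal value c^T x* = 24.
Solving the dual: y* = (2, 0, 0.3333).
  dual value b^T y* = 24.
Strong duality: c^T x* = b^T y*. Confirmed.

24


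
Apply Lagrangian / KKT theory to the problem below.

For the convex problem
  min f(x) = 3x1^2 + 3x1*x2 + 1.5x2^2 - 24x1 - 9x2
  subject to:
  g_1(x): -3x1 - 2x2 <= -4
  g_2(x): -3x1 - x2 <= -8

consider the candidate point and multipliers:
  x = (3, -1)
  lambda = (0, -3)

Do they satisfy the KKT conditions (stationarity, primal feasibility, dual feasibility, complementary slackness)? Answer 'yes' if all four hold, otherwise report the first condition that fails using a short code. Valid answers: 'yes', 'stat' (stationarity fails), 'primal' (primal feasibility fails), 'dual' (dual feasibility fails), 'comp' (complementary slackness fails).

Gradient of f: grad f(x) = Q x + c = (-9, -3)
Constraint values g_i(x) = a_i^T x - b_i:
  g_1((3, -1)) = -3
  g_2((3, -1)) = 0
Stationarity residual: grad f(x) + sum_i lambda_i a_i = (0, 0)
  -> stationarity OK
Primal feasibility (all g_i <= 0): OK
Dual feasibility (all lambda_i >= 0): FAILS
Complementary slackness (lambda_i * g_i(x) = 0 for all i): OK

Verdict: the first failing condition is dual_feasibility -> dual.

dual


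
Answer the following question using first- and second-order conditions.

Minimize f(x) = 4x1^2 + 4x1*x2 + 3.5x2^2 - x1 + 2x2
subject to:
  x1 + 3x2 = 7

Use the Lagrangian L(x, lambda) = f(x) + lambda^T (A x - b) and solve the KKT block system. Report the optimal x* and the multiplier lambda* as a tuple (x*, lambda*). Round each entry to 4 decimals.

Form the Lagrangian:
  L(x, lambda) = (1/2) x^T Q x + c^T x + lambda^T (A x - b)
Stationarity (grad_x L = 0): Q x + c + A^T lambda = 0.
Primal feasibility: A x = b.

This gives the KKT block system:
  [ Q   A^T ] [ x     ]   [-c ]
  [ A    0  ] [ lambda ] = [ b ]

Solving the linear system:
  x*      = (-0.3636, 2.4545)
  lambda* = (-5.9091)
  f(x*)   = 23.3182

x* = (-0.3636, 2.4545), lambda* = (-5.9091)
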